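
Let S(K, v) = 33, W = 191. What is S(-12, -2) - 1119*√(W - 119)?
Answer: 33 - 6714*√2 ≈ -9462.0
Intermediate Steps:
S(-12, -2) - 1119*√(W - 119) = 33 - 1119*√(191 - 119) = 33 - 6714*√2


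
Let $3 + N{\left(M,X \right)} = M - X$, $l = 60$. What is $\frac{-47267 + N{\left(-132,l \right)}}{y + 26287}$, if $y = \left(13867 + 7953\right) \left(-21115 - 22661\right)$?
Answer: $\frac{47462}{955166033} \approx 4.969 \cdot 10^{-5}$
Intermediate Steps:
$N{\left(M,X \right)} = -3 + M - X$ ($N{\left(M,X \right)} = -3 + \left(M - X\right) = -3 + M - X$)
$y = -955192320$ ($y = 21820 \left(-43776\right) = -955192320$)
$\frac{-47267 + N{\left(-132,l \right)}}{y + 26287} = \frac{-47267 - 195}{-955192320 + 26287} = \frac{-47267 - 195}{-955166033} = \left(-47267 - 195\right) \left(- \frac{1}{955166033}\right) = \left(-47462\right) \left(- \frac{1}{955166033}\right) = \frac{47462}{955166033}$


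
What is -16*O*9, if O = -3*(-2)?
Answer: -864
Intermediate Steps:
O = 6
-16*O*9 = -16*6*9 = -96*9 = -864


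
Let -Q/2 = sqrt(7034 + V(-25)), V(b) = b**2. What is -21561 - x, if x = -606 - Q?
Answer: -20955 - 6*sqrt(851) ≈ -21130.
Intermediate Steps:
Q = -6*sqrt(851) (Q = -2*sqrt(7034 + (-25)**2) = -2*sqrt(7034 + 625) = -6*sqrt(851) ≈ -175.03)
x = -606 + 6*sqrt(851) (x = -606 - (-6)*sqrt(851) = -606 + 6*sqrt(851) ≈ -430.97)
-21561 - x = -21561 - (-606 + 6*sqrt(851)) = -21561 + (606 - 6*sqrt(851)) = -20955 - 6*sqrt(851)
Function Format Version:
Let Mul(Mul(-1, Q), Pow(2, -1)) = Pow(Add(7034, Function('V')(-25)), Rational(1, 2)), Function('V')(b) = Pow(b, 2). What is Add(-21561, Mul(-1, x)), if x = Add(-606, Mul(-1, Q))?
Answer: Add(-20955, Mul(-6, Pow(851, Rational(1, 2)))) ≈ -21130.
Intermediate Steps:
Q = Mul(-6, Pow(851, Rational(1, 2))) (Q = Mul(-2, Pow(Add(7034, Pow(-25, 2)), Rational(1, 2))) = Mul(-2, Pow(Add(7034, 625), Rational(1, 2))) = Mul(-2, Pow(7659, Rational(1, 2))) = Mul(-2, Mul(3, Pow(851, Rational(1, 2)))) = Mul(-6, Pow(851, Rational(1, 2))) ≈ -175.03)
x = Add(-606, Mul(6, Pow(851, Rational(1, 2)))) (x = Add(-606, Mul(-1, Mul(-6, Pow(851, Rational(1, 2))))) = Add(-606, Mul(6, Pow(851, Rational(1, 2)))) ≈ -430.97)
Add(-21561, Mul(-1, x)) = Add(-21561, Mul(-1, Add(-606, Mul(6, Pow(851, Rational(1, 2)))))) = Add(-21561, Add(606, Mul(-6, Pow(851, Rational(1, 2))))) = Add(-20955, Mul(-6, Pow(851, Rational(1, 2))))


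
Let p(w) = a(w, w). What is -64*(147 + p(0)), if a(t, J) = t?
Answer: -9408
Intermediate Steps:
p(w) = w
-64*(147 + p(0)) = -64*(147 + 0) = -64*147 = -9408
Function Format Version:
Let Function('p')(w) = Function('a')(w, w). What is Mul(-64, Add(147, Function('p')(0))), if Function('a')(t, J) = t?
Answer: -9408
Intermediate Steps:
Function('p')(w) = w
Mul(-64, Add(147, Function('p')(0))) = Mul(-64, Add(147, 0)) = Mul(-64, 147) = -9408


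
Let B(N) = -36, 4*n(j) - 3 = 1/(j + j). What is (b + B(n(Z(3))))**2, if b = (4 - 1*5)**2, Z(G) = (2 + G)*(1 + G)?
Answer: 1225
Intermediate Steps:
Z(G) = (1 + G)*(2 + G)
n(j) = 3/4 + 1/(8*j) (n(j) = 3/4 + 1/(4*(j + j)) = 3/4 + 1/(4*((2*j))) = 3/4 + (1/(2*j))/4 = 3/4 + 1/(8*j))
b = 1 (b = (4 - 5)**2 = (-1)**2 = 1)
(b + B(n(Z(3))))**2 = (1 - 36)**2 = (-35)**2 = 1225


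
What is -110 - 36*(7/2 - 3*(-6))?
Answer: -884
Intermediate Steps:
-110 - 36*(7/2 - 3*(-6)) = -110 - 36*(7*(½) + 18) = -110 - 36*(7/2 + 18) = -110 - 36*43/2 = -110 - 774 = -884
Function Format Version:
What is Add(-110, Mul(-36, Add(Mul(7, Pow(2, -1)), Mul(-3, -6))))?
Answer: -884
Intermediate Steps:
Add(-110, Mul(-36, Add(Mul(7, Pow(2, -1)), Mul(-3, -6)))) = Add(-110, Mul(-36, Add(Mul(7, Rational(1, 2)), 18))) = Add(-110, Mul(-36, Add(Rational(7, 2), 18))) = Add(-110, Mul(-36, Rational(43, 2))) = Add(-110, -774) = -884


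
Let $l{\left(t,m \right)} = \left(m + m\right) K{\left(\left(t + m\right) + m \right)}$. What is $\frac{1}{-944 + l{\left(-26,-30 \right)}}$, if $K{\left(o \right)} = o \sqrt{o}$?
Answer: $- \frac{59}{143168296} - \frac{645 i \sqrt{86}}{286336592} \approx -4.121 \cdot 10^{-7} - 2.089 \cdot 10^{-5} i$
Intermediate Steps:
$K{\left(o \right)} = o^{\frac{3}{2}}$
$l{\left(t,m \right)} = 2 m \left(t + 2 m\right)^{\frac{3}{2}}$ ($l{\left(t,m \right)} = \left(m + m\right) \left(\left(t + m\right) + m\right)^{\frac{3}{2}} = 2 m \left(\left(m + t\right) + m\right)^{\frac{3}{2}} = 2 m \left(t + 2 m\right)^{\frac{3}{2}}$)
$\frac{1}{-944 + l{\left(-26,-30 \right)}} = \frac{1}{-944 + 2 \left(-30\right) \left(-26 + 2 \left(-30\right)\right)^{\frac{3}{2}}} = \frac{1}{-944 + 2 \left(-30\right) \left(-26 - 60\right)^{\frac{3}{2}}} = \frac{1}{-944 + 2 \left(-30\right) \left(-86\right)^{\frac{3}{2}}} = \frac{1}{-944 + 2 \left(-30\right) \left(- 86 i \sqrt{86}\right)} = \frac{1}{-944 + 5160 i \sqrt{86}}$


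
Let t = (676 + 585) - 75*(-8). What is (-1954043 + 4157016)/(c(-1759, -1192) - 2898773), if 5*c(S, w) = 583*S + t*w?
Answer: -11014865/17737674 ≈ -0.62099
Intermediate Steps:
t = 1861 (t = 1261 + 600 = 1861)
c(S, w) = 583*S/5 + 1861*w/5 (c(S, w) = (583*S + 1861*w)/5 = 583*S/5 + 1861*w/5)
(-1954043 + 4157016)/(c(-1759, -1192) - 2898773) = (-1954043 + 4157016)/(((583/5)*(-1759) + (1861/5)*(-1192)) - 2898773) = 2202973/((-1025497/5 - 2218312/5) - 2898773) = 2202973/(-3243809/5 - 2898773) = 2202973/(-17737674/5) = 2202973*(-5/17737674) = -11014865/17737674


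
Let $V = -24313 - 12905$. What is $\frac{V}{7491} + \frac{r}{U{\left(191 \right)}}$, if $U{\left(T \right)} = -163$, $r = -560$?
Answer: $- \frac{623858}{407011} \approx -1.5328$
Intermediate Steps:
$V = -37218$ ($V = -24313 - 12905 = -37218$)
$\frac{V}{7491} + \frac{r}{U{\left(191 \right)}} = - \frac{37218}{7491} - \frac{560}{-163} = \left(-37218\right) \frac{1}{7491} - - \frac{560}{163} = - \frac{12406}{2497} + \frac{560}{163} = - \frac{623858}{407011}$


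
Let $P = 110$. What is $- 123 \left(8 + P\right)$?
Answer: $-14514$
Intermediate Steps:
$- 123 \left(8 + P\right) = - 123 \left(8 + 110\right) = \left(-123\right) 118 = -14514$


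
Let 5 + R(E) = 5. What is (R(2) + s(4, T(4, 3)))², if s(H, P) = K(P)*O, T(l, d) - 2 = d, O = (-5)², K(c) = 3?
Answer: 5625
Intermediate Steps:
R(E) = 0 (R(E) = -5 + 5 = 0)
O = 25
T(l, d) = 2 + d
s(H, P) = 75 (s(H, P) = 3*25 = 75)
(R(2) + s(4, T(4, 3)))² = (0 + 75)² = 75² = 5625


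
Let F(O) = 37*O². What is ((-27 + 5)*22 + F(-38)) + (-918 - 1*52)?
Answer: 51974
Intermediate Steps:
((-27 + 5)*22 + F(-38)) + (-918 - 1*52) = ((-27 + 5)*22 + 37*(-38)²) + (-918 - 1*52) = (-22*22 + 37*1444) + (-918 - 52) = (-484 + 53428) - 970 = 52944 - 970 = 51974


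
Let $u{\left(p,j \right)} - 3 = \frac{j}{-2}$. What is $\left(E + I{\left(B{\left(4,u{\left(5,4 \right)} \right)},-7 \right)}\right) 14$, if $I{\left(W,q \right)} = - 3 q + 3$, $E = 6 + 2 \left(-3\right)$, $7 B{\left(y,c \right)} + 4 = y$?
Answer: $336$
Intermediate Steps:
$u{\left(p,j \right)} = 3 - \frac{j}{2}$ ($u{\left(p,j \right)} = 3 + \frac{j}{-2} = 3 + j \left(- \frac{1}{2}\right) = 3 - \frac{j}{2}$)
$B{\left(y,c \right)} = - \frac{4}{7} + \frac{y}{7}$
$E = 0$ ($E = 6 - 6 = 0$)
$I{\left(W,q \right)} = 3 - 3 q$
$\left(E + I{\left(B{\left(4,u{\left(5,4 \right)} \right)},-7 \right)}\right) 14 = \left(0 + \left(3 - -21\right)\right) 14 = \left(0 + \left(3 + 21\right)\right) 14 = \left(0 + 24\right) 14 = 24 \cdot 14 = 336$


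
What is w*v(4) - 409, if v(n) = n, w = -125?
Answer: -909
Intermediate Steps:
w*v(4) - 409 = -125*4 - 409 = -500 - 409 = -909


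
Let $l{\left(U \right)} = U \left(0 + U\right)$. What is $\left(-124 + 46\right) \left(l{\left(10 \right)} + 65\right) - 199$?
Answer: $-13069$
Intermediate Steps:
$l{\left(U \right)} = U^{2}$ ($l{\left(U \right)} = U U = U^{2}$)
$\left(-124 + 46\right) \left(l{\left(10 \right)} + 65\right) - 199 = \left(-124 + 46\right) \left(10^{2} + 65\right) - 199 = - 78 \left(100 + 65\right) - 199 = \left(-78\right) 165 - 199 = -12870 - 199 = -13069$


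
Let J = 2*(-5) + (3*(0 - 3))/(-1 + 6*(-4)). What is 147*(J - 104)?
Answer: -417627/25 ≈ -16705.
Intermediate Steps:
J = -241/25 (J = -10 + (3*(-3))/(-1 - 24) = -10 - 9/(-25) = -10 - 9*(-1/25) = -10 + 9/25 = -241/25 ≈ -9.6400)
147*(J - 104) = 147*(-241/25 - 104) = 147*(-2841/25) = -417627/25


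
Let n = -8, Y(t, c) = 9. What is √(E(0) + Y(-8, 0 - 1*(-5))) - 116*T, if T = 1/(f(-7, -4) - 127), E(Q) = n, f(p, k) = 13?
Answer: 115/57 ≈ 2.0175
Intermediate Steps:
E(Q) = -8
T = -1/114 (T = 1/(13 - 127) = 1/(-114) = -1/114 ≈ -0.0087719)
√(E(0) + Y(-8, 0 - 1*(-5))) - 116*T = √(-8 + 9) - 116*(-1/114) = √1 + 58/57 = 1 + 58/57 = 115/57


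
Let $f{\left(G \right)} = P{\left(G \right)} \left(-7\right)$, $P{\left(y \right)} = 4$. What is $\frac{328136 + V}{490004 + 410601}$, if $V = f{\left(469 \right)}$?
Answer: $\frac{328108}{900605} \approx 0.36432$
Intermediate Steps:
$f{\left(G \right)} = -28$ ($f{\left(G \right)} = 4 \left(-7\right) = -28$)
$V = -28$
$\frac{328136 + V}{490004 + 410601} = \frac{328136 - 28}{490004 + 410601} = \frac{328108}{900605}$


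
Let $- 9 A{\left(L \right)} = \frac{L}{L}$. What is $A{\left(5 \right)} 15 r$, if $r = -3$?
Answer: $5$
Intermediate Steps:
$A{\left(L \right)} = - \frac{1}{9}$ ($A{\left(L \right)} = - \frac{L \frac{1}{L}}{9} = \left(- \frac{1}{9}\right) 1 = - \frac{1}{9}$)
$A{\left(5 \right)} 15 r = \left(- \frac{1}{9}\right) 15 \left(-3\right) = \left(- \frac{5}{3}\right) \left(-3\right) = 5$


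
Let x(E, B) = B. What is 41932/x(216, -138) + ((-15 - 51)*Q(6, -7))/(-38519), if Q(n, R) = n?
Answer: -807562030/2657811 ≈ -303.84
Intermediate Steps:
41932/x(216, -138) + ((-15 - 51)*Q(6, -7))/(-38519) = 41932/(-138) + ((-15 - 51)*6)/(-38519) = 41932*(-1/138) - 66*6*(-1/38519) = -20966/69 - 396*(-1/38519) = -20966/69 + 396/38519 = -807562030/2657811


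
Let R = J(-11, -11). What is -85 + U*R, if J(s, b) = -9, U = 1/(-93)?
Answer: -2632/31 ≈ -84.903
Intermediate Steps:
U = -1/93 ≈ -0.010753
R = -9
-85 + U*R = -85 - 1/93*(-9) = -85 + 3/31 = -2632/31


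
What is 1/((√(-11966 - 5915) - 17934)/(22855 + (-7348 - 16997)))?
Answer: 26721660/321646237 + 1490*I*√17881/321646237 ≈ 0.083078 + 0.00061945*I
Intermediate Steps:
1/((√(-11966 - 5915) - 17934)/(22855 + (-7348 - 16997))) = 1/((√(-17881) - 17934)/(22855 - 24345)) = 1/((I*√17881 - 17934)/(-1490)) = 1/((-17934 + I*√17881)*(-1/1490)) = 1/(8967/745 - I*√17881/1490)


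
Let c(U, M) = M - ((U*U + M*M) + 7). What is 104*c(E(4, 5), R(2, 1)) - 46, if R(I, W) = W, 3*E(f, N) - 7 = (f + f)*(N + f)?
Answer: -656030/9 ≈ -72892.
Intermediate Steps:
E(f, N) = 7/3 + 2*f*(N + f)/3 (E(f, N) = 7/3 + ((f + f)*(N + f))/3 = 7/3 + ((2*f)*(N + f))/3 = 7/3 + (2*f*(N + f))/3 = 7/3 + 2*f*(N + f)/3)
c(U, M) = -7 + M - M² - U² (c(U, M) = M - ((U² + M²) + 7) = M - ((M² + U²) + 7) = M - (7 + M² + U²) = M + (-7 - M² - U²) = -7 + M - M² - U²)
104*c(E(4, 5), R(2, 1)) - 46 = 104*(-7 + 1 - 1*1² - (7/3 + (⅔)*4² + (⅔)*5*4)²) - 46 = 104*(-7 + 1 - 1*1 - (7/3 + (⅔)*16 + 40/3)²) - 46 = 104*(-7 + 1 - 1 - (7/3 + 32/3 + 40/3)²) - 46 = 104*(-7 + 1 - 1 - (79/3)²) - 46 = 104*(-7 + 1 - 1 - 1*6241/9) - 46 = 104*(-7 + 1 - 1 - 6241/9) - 46 = 104*(-6304/9) - 46 = -655616/9 - 46 = -656030/9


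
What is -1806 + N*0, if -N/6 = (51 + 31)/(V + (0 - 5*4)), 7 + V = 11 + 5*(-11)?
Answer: -1806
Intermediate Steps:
V = -51 (V = -7 + (11 + 5*(-11)) = -7 + (11 - 55) = -7 - 44 = -51)
N = 492/71 (N = -6*(51 + 31)/(-51 + (0 - 5*4)) = -492/(-51 + (0 - 20)) = -492/(-51 - 20) = -492/(-71) = -492*(-1)/71 = -6*(-82/71) = 492/71 ≈ 6.9296)
-1806 + N*0 = -1806 + (492/71)*0 = -1806 + 0 = -1806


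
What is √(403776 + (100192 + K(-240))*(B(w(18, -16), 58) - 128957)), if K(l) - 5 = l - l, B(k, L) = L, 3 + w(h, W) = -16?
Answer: 3*I*√1434987703 ≈ 1.1364e+5*I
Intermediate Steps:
w(h, W) = -19 (w(h, W) = -3 - 16 = -19)
K(l) = 5 (K(l) = 5 + (l - l) = 5 + 0 = 5)
√(403776 + (100192 + K(-240))*(B(w(18, -16), 58) - 128957)) = √(403776 + (100192 + 5)*(58 - 128957)) = √(403776 + 100197*(-128899)) = √(403776 - 12915293103) = √(-12914889327) = 3*I*√1434987703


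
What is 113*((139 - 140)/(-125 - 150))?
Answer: 113/275 ≈ 0.41091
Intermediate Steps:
113*((139 - 140)/(-125 - 150)) = 113*(-1/(-275)) = 113*(-1*(-1/275)) = 113*(1/275) = 113/275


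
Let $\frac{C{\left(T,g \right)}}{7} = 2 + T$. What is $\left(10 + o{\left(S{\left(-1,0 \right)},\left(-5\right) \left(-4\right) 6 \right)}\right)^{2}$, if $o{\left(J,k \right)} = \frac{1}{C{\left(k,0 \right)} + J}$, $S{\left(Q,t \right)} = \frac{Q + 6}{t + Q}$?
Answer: $\frac{72097081}{720801} \approx 100.02$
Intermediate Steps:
$C{\left(T,g \right)} = 14 + 7 T$ ($C{\left(T,g \right)} = 7 \left(2 + T\right) = 14 + 7 T$)
$S{\left(Q,t \right)} = \frac{6 + Q}{Q + t}$
$o{\left(J,k \right)} = \frac{1}{14 + J + 7 k}$ ($o{\left(J,k \right)} = \frac{1}{\left(14 + 7 k\right) + J} = \frac{1}{14 + J + 7 k}$)
$\left(10 + o{\left(S{\left(-1,0 \right)},\left(-5\right) \left(-4\right) 6 \right)}\right)^{2} = \left(10 + \frac{1}{14 + \frac{6 - 1}{-1 + 0} + 7 \left(-5\right) \left(-4\right) 6}\right)^{2} = \left(10 + \frac{1}{14 + \frac{1}{-1} \cdot 5 + 7 \cdot 20 \cdot 6}\right)^{2} = \left(10 + \frac{1}{14 - 5 + 7 \cdot 120}\right)^{2} = \left(10 + \frac{1}{14 - 5 + 840}\right)^{2} = \left(10 + \frac{1}{849}\right)^{2} = \left(\frac{8491}{849}\right)^{2} = \frac{72097081}{720801}$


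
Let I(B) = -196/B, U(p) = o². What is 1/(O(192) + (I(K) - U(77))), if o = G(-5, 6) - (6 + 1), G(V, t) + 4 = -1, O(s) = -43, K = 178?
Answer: -89/16741 ≈ -0.0053163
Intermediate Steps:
G(V, t) = -5 (G(V, t) = -4 - 1 = -5)
o = -12 (o = -5 - (6 + 1) = -5 - 1*7 = -5 - 7 = -12)
U(p) = 144 (U(p) = (-12)² = 144)
1/(O(192) + (I(K) - U(77))) = 1/(-43 + (-196/178 - 1*144)) = 1/(-43 + (-196*1/178 - 144)) = 1/(-43 + (-98/89 - 144)) = 1/(-43 - 12914/89) = 1/(-16741/89) = -89/16741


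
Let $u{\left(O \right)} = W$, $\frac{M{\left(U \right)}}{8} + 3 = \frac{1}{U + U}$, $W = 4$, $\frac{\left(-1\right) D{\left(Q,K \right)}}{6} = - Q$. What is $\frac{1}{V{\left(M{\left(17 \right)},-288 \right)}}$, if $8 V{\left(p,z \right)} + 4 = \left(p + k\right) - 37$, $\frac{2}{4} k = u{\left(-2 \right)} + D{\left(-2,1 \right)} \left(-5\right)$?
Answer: $\frac{136}{1075} \approx 0.12651$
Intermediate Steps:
$D{\left(Q,K \right)} = 6 Q$ ($D{\left(Q,K \right)} = - 6 \left(- Q\right) = 6 Q$)
$M{\left(U \right)} = -24 + \frac{4}{U}$ ($M{\left(U \right)} = -24 + \frac{8}{U + U} = -24 + \frac{8}{2 U} = -24 + 8 \frac{1}{2 U} = -24 + \frac{4}{U}$)
$u{\left(O \right)} = 4$
$k = 128$ ($k = 2 \left(4 + 6 \left(-2\right) \left(-5\right)\right) = 2 \left(4 - -60\right) = 2 \left(4 + 60\right) = 2 \cdot 64 = 128$)
$V{\left(p,z \right)} = \frac{87}{8} + \frac{p}{8}$ ($V{\left(p,z \right)} = - \frac{1}{2} + \frac{\left(p + 128\right) - 37}{8} = - \frac{1}{2} + \frac{\left(128 + p\right) - 37}{8} = - \frac{1}{2} + \frac{91 + p}{8} = - \frac{1}{2} + \left(\frac{91}{8} + \frac{p}{8}\right) = \frac{87}{8} + \frac{p}{8}$)
$\frac{1}{V{\left(M{\left(17 \right)},-288 \right)}} = \frac{1}{\frac{87}{8} + \frac{-24 + \frac{4}{17}}{8}} = \frac{1}{\frac{87}{8} + \frac{1}{8} \left(- \frac{404}{17}\right)} = \frac{1}{\frac{87}{8} - \frac{101}{34}} = \frac{1}{\frac{1075}{136}} = \frac{136}{1075}$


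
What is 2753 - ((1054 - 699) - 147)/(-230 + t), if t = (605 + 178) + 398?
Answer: 2617895/951 ≈ 2752.8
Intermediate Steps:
t = 1181 (t = 783 + 398 = 1181)
2753 - ((1054 - 699) - 147)/(-230 + t) = 2753 - ((1054 - 699) - 147)/(-230 + 1181) = 2753 - (355 - 147)/951 = 2753 - 208/951 = 2617895/951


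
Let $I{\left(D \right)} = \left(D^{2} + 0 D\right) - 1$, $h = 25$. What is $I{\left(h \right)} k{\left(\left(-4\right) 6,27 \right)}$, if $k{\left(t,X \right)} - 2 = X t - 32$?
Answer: $-423072$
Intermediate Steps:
$k{\left(t,X \right)} = -30 + X t$ ($k{\left(t,X \right)} = 2 + \left(X t - 32\right) = 2 + \left(-32 + X t\right) = -30 + X t$)
$I{\left(D \right)} = -1 + D^{2}$ ($I{\left(D \right)} = \left(D^{2} + 0\right) - 1 = D^{2} - 1 = -1 + D^{2}$)
$I{\left(h \right)} k{\left(\left(-4\right) 6,27 \right)} = \left(-1 + 25^{2}\right) \left(-30 + 27 \left(\left(-4\right) 6\right)\right) = \left(-1 + 625\right) \left(-30 + 27 \left(-24\right)\right) = 624 \left(-30 - 648\right) = 624 \left(-678\right) = -423072$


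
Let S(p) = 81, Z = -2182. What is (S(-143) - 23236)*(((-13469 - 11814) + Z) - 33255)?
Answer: 1405971600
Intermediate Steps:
(S(-143) - 23236)*(((-13469 - 11814) + Z) - 33255) = (81 - 23236)*(((-13469 - 11814) - 2182) - 33255) = -23155*((-25283 - 2182) - 33255) = -23155*(-27465 - 33255) = -23155*(-60720) = 1405971600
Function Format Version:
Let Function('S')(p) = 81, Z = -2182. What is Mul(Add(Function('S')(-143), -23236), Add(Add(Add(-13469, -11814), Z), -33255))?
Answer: 1405971600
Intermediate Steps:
Mul(Add(Function('S')(-143), -23236), Add(Add(Add(-13469, -11814), Z), -33255)) = Mul(Add(81, -23236), Add(Add(Add(-13469, -11814), -2182), -33255)) = Mul(-23155, Add(Add(-25283, -2182), -33255)) = Mul(-23155, Add(-27465, -33255)) = Mul(-23155, -60720) = 1405971600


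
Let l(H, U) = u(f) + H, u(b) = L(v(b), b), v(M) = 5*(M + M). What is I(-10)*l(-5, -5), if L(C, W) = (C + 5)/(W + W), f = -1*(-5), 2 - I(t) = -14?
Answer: 8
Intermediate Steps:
I(t) = 16 (I(t) = 2 - 1*(-14) = 2 + 14 = 16)
f = 5
v(M) = 10*M (v(M) = 5*(2*M) = 10*M)
L(C, W) = (5 + C)/(2*W) (L(C, W) = (5 + C)/((2*W)) = (5 + C)*(1/(2*W)) = (5 + C)/(2*W))
u(b) = (5 + 10*b)/(2*b)
l(H, U) = 11/2 + H (l(H, U) = (5 + (5/2)/5) + H = (5 + (5/2)*(⅕)) + H = (5 + ½) + H = 11/2 + H)
I(-10)*l(-5, -5) = 16*(11/2 - 5) = 16*(½) = 8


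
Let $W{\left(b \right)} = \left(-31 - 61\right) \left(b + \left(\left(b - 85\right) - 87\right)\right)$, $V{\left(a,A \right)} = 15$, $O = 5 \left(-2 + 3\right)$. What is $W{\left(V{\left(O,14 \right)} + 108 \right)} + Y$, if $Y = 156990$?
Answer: $150182$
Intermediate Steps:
$O = 5$ ($O = 5 \cdot 1 = 5$)
$W{\left(b \right)} = 15824 - 184 b$ ($W{\left(b \right)} = - 92 \left(b + \left(\left(-85 + b\right) - 87\right)\right) = - 92 \left(b + \left(-172 + b\right)\right) = - 92 \left(-172 + 2 b\right) = 15824 - 184 b$)
$W{\left(V{\left(O,14 \right)} + 108 \right)} + Y = \left(15824 - 184 \left(15 + 108\right)\right) + 156990 = \left(15824 - 22632\right) + 156990 = -6808 + 156990 = 150182$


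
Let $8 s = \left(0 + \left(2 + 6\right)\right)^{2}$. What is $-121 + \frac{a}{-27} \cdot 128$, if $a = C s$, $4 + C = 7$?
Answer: $- \frac{2113}{9} \approx -234.78$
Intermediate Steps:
$C = 3$ ($C = -4 + 7 = 3$)
$s = 8$ ($s = \frac{\left(0 + \left(2 + 6\right)\right)^{2}}{8} = \frac{\left(0 + 8\right)^{2}}{8} = \frac{8^{2}}{8} = \frac{1}{8} \cdot 64 = 8$)
$a = 24$ ($a = 3 \cdot 8 = 24$)
$-121 + \frac{a}{-27} \cdot 128 = -121 + \frac{24}{-27} \cdot 128 = -121 + 24 \left(- \frac{1}{27}\right) 128 = -121 - \frac{1024}{9} = - \frac{2113}{9}$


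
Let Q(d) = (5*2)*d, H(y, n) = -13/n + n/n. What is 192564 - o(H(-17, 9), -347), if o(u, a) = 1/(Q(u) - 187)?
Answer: 331787781/1723 ≈ 1.9256e+5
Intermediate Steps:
H(y, n) = 1 - 13/n (H(y, n) = -13/n + 1 = 1 - 13/n)
Q(d) = 10*d
o(u, a) = 1/(-187 + 10*u) (o(u, a) = 1/(10*u - 187) = 1/(-187 + 10*u))
192564 - o(H(-17, 9), -347) = 192564 - 1/(-187 + 10*((-13 + 9)/9)) = 192564 - 1/(-187 + 10*((1/9)*(-4))) = 192564 - 1/(-187 + 10*(-4/9)) = 192564 - 1/(-187 - 40/9) = 192564 - 1/(-1723/9) = 192564 - 1*(-9/1723) = 192564 + 9/1723 = 331787781/1723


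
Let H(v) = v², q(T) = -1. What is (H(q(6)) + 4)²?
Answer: 25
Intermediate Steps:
(H(q(6)) + 4)² = ((-1)² + 4)² = (1 + 4)² = 5² = 25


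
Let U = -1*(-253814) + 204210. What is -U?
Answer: -458024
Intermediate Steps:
U = 458024 (U = 253814 + 204210 = 458024)
-U = -1*458024 = -458024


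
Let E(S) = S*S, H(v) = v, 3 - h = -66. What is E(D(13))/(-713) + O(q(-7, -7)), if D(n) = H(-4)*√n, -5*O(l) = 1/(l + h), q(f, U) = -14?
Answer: -57913/196075 ≈ -0.29536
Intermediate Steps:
h = 69 (h = 3 - 1*(-66) = 3 + 66 = 69)
O(l) = -1/(5*(69 + l)) (O(l) = -1/(5*(l + 69)) = -1/(5*(69 + l)))
D(n) = -4*√n
E(S) = S²
E(D(13))/(-713) + O(q(-7, -7)) = (-4*√13)²/(-713) - 1/(345 + 5*(-14)) = 208*(-1/713) - 1/(345 - 70) = -208/713 - 1/275 = -57913/196075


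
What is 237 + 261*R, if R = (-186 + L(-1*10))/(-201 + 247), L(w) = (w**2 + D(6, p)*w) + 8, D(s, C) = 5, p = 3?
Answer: -11253/23 ≈ -489.26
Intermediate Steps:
L(w) = 8 + w**2 + 5*w (L(w) = (w**2 + 5*w) + 8 = 8 + w**2 + 5*w)
R = -64/23 (R = (-186 + (8 + (-1*10)**2 + 5*(-1*10)))/(-201 + 247) = (-186 + (8 + (-10)**2 + 5*(-10)))/46 = (-186 + (8 + 100 - 50))*(1/46) = (-186 + 58)*(1/46) = -128*1/46 = -64/23 ≈ -2.7826)
237 + 261*R = 237 + 261*(-64/23) = 237 - 16704/23 = -11253/23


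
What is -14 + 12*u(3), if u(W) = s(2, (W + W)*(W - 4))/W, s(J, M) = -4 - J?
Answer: -38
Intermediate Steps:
u(W) = -6/W (u(W) = (-4 - 1*2)/W = (-4 - 2)/W = -6/W)
-14 + 12*u(3) = -14 + 12*(-6/3) = -14 + 12*(-6*⅓) = -14 + 12*(-2) = -14 - 24 = -38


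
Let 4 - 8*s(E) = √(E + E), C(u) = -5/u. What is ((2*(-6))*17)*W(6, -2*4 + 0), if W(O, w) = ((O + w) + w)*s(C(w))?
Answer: 1020 - 255*√5/2 ≈ 734.90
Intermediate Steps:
s(E) = ½ - √2*√E/8 (s(E) = ½ - √(E + E)/8 = ½ - √2*√E/8)
W(O, w) = (½ - √10*√(-1/w)/8)*(O + 2*w) (W(O, w) = ((O + w) + w)*(½ - √2*√(-5/w)/8) = (O + 2*w)*(½ - √2*√5*√(-1/w)/8) = (O + 2*w)*(½ - √10*√(-1/w)/8) = (½ - √10*√(-1/w)/8)*(O + 2*w))
((2*(-6))*17)*W(6, -2*4 + 0) = ((2*(-6))*17)*(-(-4 + √10*√(-1/(-2*4 + 0)))*(6 + 2*(-2*4 + 0))/8) = (-12*17)*(-(-4 + √10*√(-1/(-8 + 0)))*(6 + 2*(-8 + 0))/8) = -(-51)*(-4 + √10*√(-1/(-8)))*(6 + 2*(-8))/2 = -(-51)*(-4 + √10*√(-1*(-⅛)))*(6 - 16)/2 = -(-51)*(-4 + √10*√(⅛))*(-10)/2 = -(-51)*(-4 + √10*(√2/4))*(-10)/2 = -(-51)*(-4 + √5/2)*(-10)/2 = -204*(-5 + 5*√5/8) = 1020 - 255*√5/2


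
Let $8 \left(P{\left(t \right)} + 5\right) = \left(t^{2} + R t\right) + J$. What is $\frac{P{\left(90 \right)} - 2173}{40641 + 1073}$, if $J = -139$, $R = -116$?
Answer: $- \frac{19903}{333712} \approx -0.059641$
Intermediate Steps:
$P{\left(t \right)} = - \frac{179}{8} - \frac{29 t}{2} + \frac{t^{2}}{8}$ ($P{\left(t \right)} = -5 + \frac{\left(t^{2} - 116 t\right) - 139}{8} = -5 + \frac{-139 + t^{2} - 116 t}{8} = -5 - \left(\frac{139}{8} - \frac{t^{2}}{8} + \frac{29 t}{2}\right) = - \frac{179}{8} - \frac{29 t}{2} + \frac{t^{2}}{8}$)
$\frac{P{\left(90 \right)} - 2173}{40641 + 1073} = \frac{\left(- \frac{179}{8} - 1305 + \frac{90^{2}}{8}\right) - 2173}{40641 + 1073} = \frac{\left(- \frac{179}{8} - 1305 + \frac{1}{8} \cdot 8100\right) - 2173}{41714} = \left(\left(- \frac{179}{8} - 1305 + \frac{2025}{2}\right) - 2173\right) \frac{1}{41714} = \left(- \frac{2519}{8} - 2173\right) \frac{1}{41714} = \left(- \frac{19903}{8}\right) \frac{1}{41714} = - \frac{19903}{333712}$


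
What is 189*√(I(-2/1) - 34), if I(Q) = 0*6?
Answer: 189*I*√34 ≈ 1102.1*I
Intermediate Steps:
I(Q) = 0
189*√(I(-2/1) - 34) = 189*√(0 - 34) = 189*√(-34) = 189*(I*√34) = 189*I*√34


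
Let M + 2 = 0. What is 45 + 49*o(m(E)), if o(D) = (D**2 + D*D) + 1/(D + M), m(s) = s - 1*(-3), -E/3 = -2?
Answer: 7990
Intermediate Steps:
M = -2 (M = -2 + 0 = -2)
E = 6 (E = -3*(-2) = 6)
m(s) = 3 + s (m(s) = s + 3 = 3 + s)
o(D) = 1/(-2 + D) + 2*D**2 (o(D) = (D**2 + D*D) + 1/(D - 2) = (D**2 + D**2) + 1/(-2 + D) = 2*D**2 + 1/(-2 + D) = 1/(-2 + D) + 2*D**2)
45 + 49*o(m(E)) = 45 + 49*((1 - 4*(3 + 6)**2 + 2*(3 + 6)**3)/(-2 + (3 + 6))) = 45 + 49*((1 - 4*9**2 + 2*9**3)/(-2 + 9)) = 45 + 49*((1 - 4*81 + 2*729)/7) = 45 + 49*((1 - 324 + 1458)/7) = 45 + 49*((1/7)*1135) = 45 + 49*(1135/7) = 45 + 7945 = 7990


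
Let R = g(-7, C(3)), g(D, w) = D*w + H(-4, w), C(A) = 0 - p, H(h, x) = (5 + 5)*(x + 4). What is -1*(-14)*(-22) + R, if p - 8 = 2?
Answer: -298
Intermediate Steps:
p = 10 (p = 8 + 2 = 10)
H(h, x) = 40 + 10*x (H(h, x) = 10*(4 + x) = 40 + 10*x)
C(A) = -10 (C(A) = 0 - 1*10 = 0 - 10 = -10)
g(D, w) = 40 + 10*w + D*w (g(D, w) = D*w + (40 + 10*w) = 40 + 10*w + D*w)
R = 10 (R = 40 + 10*(-10) - 7*(-10) = 40 - 100 + 70 = 10)
-1*(-14)*(-22) + R = -1*(-14)*(-22) + 10 = 14*(-22) + 10 = -308 + 10 = -298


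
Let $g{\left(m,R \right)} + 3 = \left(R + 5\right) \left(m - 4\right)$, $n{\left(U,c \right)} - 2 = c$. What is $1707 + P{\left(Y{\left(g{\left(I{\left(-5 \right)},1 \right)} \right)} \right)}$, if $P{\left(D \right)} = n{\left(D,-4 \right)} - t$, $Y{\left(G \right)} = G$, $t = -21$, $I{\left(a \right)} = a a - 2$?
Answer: $1726$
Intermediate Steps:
$n{\left(U,c \right)} = 2 + c$
$I{\left(a \right)} = -2 + a^{2}$ ($I{\left(a \right)} = a^{2} - 2 = -2 + a^{2}$)
$g{\left(m,R \right)} = -3 + \left(-4 + m\right) \left(5 + R\right)$ ($g{\left(m,R \right)} = -3 + \left(R + 5\right) \left(m - 4\right) = -3 + \left(5 + R\right) \left(-4 + m\right) = -3 + \left(-4 + m\right) \left(5 + R\right)$)
$P{\left(D \right)} = 19$ ($P{\left(D \right)} = \left(2 - 4\right) - -21 = -2 + 21 = 19$)
$1707 + P{\left(Y{\left(g{\left(I{\left(-5 \right)},1 \right)} \right)} \right)} = 1707 + 19 = 1726$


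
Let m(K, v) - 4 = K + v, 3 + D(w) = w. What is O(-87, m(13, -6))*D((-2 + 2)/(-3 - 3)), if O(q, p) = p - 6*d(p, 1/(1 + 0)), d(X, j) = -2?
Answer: -69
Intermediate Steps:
D(w) = -3 + w
m(K, v) = 4 + K + v (m(K, v) = 4 + (K + v) = 4 + K + v)
O(q, p) = 12 + p (O(q, p) = p - 6*(-2) = p + 12 = 12 + p)
O(-87, m(13, -6))*D((-2 + 2)/(-3 - 3)) = (12 + (4 + 13 - 6))*(-3 + (-2 + 2)/(-3 - 3)) = (12 + 11)*(-3 + 0/(-6)) = 23*(-3 + 0*(-⅙)) = 23*(-3 + 0) = 23*(-3) = -69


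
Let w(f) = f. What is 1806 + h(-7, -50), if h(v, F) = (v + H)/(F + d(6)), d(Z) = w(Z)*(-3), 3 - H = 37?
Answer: 122849/68 ≈ 1806.6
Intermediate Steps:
H = -34 (H = 3 - 1*37 = 3 - 37 = -34)
d(Z) = -3*Z (d(Z) = Z*(-3) = -3*Z)
h(v, F) = (-34 + v)/(-18 + F) (h(v, F) = (v - 34)/(F - 3*6) = (-34 + v)/(F - 18) = (-34 + v)/(-18 + F))
1806 + h(-7, -50) = 1806 + (-34 - 7)/(-18 - 50) = 1806 - 41/(-68) = 1806 - 1/68*(-41) = 1806 + 41/68 = 122849/68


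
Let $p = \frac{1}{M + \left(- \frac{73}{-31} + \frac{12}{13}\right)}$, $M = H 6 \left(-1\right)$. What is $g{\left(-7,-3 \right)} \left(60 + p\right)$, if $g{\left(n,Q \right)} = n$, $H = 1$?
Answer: $- \frac{457919}{1097} \approx -417.43$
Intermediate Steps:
$M = -6$ ($M = 1 \cdot 6 \left(-1\right) = 6 \left(-1\right) = -6$)
$p = - \frac{403}{1097}$ ($p = \frac{1}{-6 + \left(- \frac{73}{-31} + \frac{12}{13}\right)} = \frac{1}{-6 + \left(\left(-73\right) \left(- \frac{1}{31}\right) + 12 \cdot \frac{1}{13}\right)} = \frac{1}{-6 + \left(\frac{73}{31} + \frac{12}{13}\right)} = \frac{1}{-6 + \frac{1321}{403}} = \frac{1}{- \frac{1097}{403}} = - \frac{403}{1097} \approx -0.36737$)
$g{\left(-7,-3 \right)} \left(60 + p\right) = - 7 \left(60 - \frac{403}{1097}\right) = \left(-7\right) \frac{65417}{1097} = - \frac{457919}{1097}$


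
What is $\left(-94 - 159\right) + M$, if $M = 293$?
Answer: $40$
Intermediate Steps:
$\left(-94 - 159\right) + M = \left(-94 - 159\right) + 293 = -253 + 293 = 40$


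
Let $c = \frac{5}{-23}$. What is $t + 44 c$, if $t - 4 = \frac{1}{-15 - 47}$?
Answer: $- \frac{7959}{1426} \approx -5.5813$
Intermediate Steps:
$t = \frac{247}{62}$ ($t = 4 + \frac{1}{-15 - 47} = 4 + \frac{1}{-62} = 4 - \frac{1}{62} = \frac{247}{62} \approx 3.9839$)
$c = - \frac{5}{23}$ ($c = 5 \left(- \frac{1}{23}\right) = - \frac{5}{23} \approx -0.21739$)
$t + 44 c = \frac{247}{62} + 44 \left(- \frac{5}{23}\right) = \frac{247}{62} - \frac{220}{23} = - \frac{7959}{1426}$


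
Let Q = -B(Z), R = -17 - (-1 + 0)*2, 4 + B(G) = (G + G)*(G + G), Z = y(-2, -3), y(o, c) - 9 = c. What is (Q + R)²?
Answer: 24025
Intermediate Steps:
y(o, c) = 9 + c
Z = 6 (Z = 9 - 3 = 6)
B(G) = -4 + 4*G² (B(G) = -4 + (G + G)*(G + G) = -4 + (2*G)*(2*G) = -4 + 4*G²)
R = -15 (R = -17 - (-1)*2 = -17 - 1*(-2) = -17 + 2 = -15)
Q = -140 (Q = -(-4 + 4*6²) = -(-4 + 4*36) = -(-4 + 144) = -1*140 = -140)
(Q + R)² = (-140 - 15)² = (-155)² = 24025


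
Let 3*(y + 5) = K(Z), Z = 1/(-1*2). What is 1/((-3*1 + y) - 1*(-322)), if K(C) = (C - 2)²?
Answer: 12/3793 ≈ 0.0031637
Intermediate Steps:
Z = -½ (Z = -1*½ = -½ ≈ -0.50000)
K(C) = (-2 + C)²
y = -35/12 (y = -5 + (-2 - ½)²/3 = -5 + (-5/2)²/3 = -5 + (⅓)*(25/4) = -5 + 25/12 = -35/12 ≈ -2.9167)
1/((-3*1 + y) - 1*(-322)) = 1/((-3*1 - 35/12) - 1*(-322)) = 1/((-3 - 35/12) + 322) = 1/(-71/12 + 322) = 1/(3793/12) = 12/3793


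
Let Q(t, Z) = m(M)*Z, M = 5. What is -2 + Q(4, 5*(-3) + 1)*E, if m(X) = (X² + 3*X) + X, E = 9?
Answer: -5672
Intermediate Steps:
m(X) = X² + 4*X
Q(t, Z) = 45*Z (Q(t, Z) = (5*(4 + 5))*Z = (5*9)*Z = 45*Z)
-2 + Q(4, 5*(-3) + 1)*E = -2 + (45*(5*(-3) + 1))*9 = -2 + (45*(-15 + 1))*9 = -2 + (45*(-14))*9 = -2 - 630*9 = -2 - 5670 = -5672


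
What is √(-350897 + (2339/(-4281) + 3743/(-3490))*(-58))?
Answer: 8*I*√305889644200815015/7470345 ≈ 592.29*I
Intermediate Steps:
√(-350897 + (2339/(-4281) + 3743/(-3490))*(-58)) = √(-350897 + (2339*(-1/4281) + 3743*(-1/3490))*(-58)) = √(-350897 + (-2339/4281 - 3743/3490)*(-58)) = √(-350897 - 24186893/14940690*(-58)) = √(-350897 + 701419897/7470345) = √(-2620620229568/7470345) = 8*I*√305889644200815015/7470345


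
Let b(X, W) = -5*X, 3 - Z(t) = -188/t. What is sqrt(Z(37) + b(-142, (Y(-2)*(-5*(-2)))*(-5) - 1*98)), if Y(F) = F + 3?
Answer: 163*sqrt(37)/37 ≈ 26.797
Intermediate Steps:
Y(F) = 3 + F
Z(t) = 3 + 188/t (Z(t) = 3 - (-188)/t = 3 + 188/t)
sqrt(Z(37) + b(-142, (Y(-2)*(-5*(-2)))*(-5) - 1*98)) = sqrt((3 + 188/37) - 5*(-142)) = sqrt((3 + 188*(1/37)) + 710) = sqrt((3 + 188/37) + 710) = sqrt(299/37 + 710) = sqrt(26569/37) = 163*sqrt(37)/37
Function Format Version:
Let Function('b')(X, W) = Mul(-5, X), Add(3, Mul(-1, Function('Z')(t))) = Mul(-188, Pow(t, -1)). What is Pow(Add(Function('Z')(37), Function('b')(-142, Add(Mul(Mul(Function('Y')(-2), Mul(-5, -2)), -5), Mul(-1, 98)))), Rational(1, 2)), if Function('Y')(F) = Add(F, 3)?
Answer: Mul(Rational(163, 37), Pow(37, Rational(1, 2))) ≈ 26.797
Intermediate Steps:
Function('Y')(F) = Add(3, F)
Function('Z')(t) = Add(3, Mul(188, Pow(t, -1))) (Function('Z')(t) = Add(3, Mul(-1, Mul(-188, Pow(t, -1)))) = Add(3, Mul(188, Pow(t, -1))))
Pow(Add(Function('Z')(37), Function('b')(-142, Add(Mul(Mul(Function('Y')(-2), Mul(-5, -2)), -5), Mul(-1, 98)))), Rational(1, 2)) = Pow(Add(Add(3, Mul(188, Pow(37, -1))), Mul(-5, -142)), Rational(1, 2)) = Pow(Add(Add(3, Mul(188, Rational(1, 37))), 710), Rational(1, 2)) = Pow(Add(Add(3, Rational(188, 37)), 710), Rational(1, 2)) = Pow(Add(Rational(299, 37), 710), Rational(1, 2)) = Pow(Rational(26569, 37), Rational(1, 2)) = Mul(Rational(163, 37), Pow(37, Rational(1, 2)))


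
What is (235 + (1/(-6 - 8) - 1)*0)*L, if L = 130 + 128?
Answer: 60630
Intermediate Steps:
L = 258
(235 + (1/(-6 - 8) - 1)*0)*L = (235 + (1/(-6 - 8) - 1)*0)*258 = (235 + (1/(-14) - 1)*0)*258 = (235 + (-1/14 - 1)*0)*258 = (235 - 15/14*0)*258 = (235 + 0)*258 = 235*258 = 60630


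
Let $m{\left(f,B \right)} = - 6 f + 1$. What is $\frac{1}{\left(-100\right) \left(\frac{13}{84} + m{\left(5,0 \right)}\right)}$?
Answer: $\frac{21}{60575} \approx 0.00034668$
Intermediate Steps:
$m{\left(f,B \right)} = 1 - 6 f$
$\frac{1}{\left(-100\right) \left(\frac{13}{84} + m{\left(5,0 \right)}\right)} = \frac{1}{\left(-100\right) \left(\frac{13}{84} + \left(1 - 30\right)\right)} = \frac{1}{\left(-100\right) \left(13 \cdot \frac{1}{84} + \left(1 - 30\right)\right)} = \frac{1}{\left(-100\right) \left(\frac{13}{84} - 29\right)} = \frac{1}{\left(-100\right) \left(- \frac{2423}{84}\right)} = \frac{1}{\frac{60575}{21}} = \frac{21}{60575}$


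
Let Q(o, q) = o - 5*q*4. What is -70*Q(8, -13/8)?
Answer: -2835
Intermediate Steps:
Q(o, q) = o - 20*q
-70*Q(8, -13/8) = -70*(8 - (-260)/8) = -70*(8 - 20*(-13/8)) = -70*(8 + 65/2) = -70*81/2 = -2835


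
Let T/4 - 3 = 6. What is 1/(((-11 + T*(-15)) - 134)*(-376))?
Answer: 1/257560 ≈ 3.8826e-6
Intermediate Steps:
T = 36 (T = 12 + 4*6 = 12 + 24 = 36)
1/(((-11 + T*(-15)) - 134)*(-376)) = 1/(((-11 + 36*(-15)) - 134)*(-376)) = -1/376/((-11 - 540) - 134) = -1/376/(-551 - 134) = -1/376/(-685) = -1/685*(-1/376) = 1/257560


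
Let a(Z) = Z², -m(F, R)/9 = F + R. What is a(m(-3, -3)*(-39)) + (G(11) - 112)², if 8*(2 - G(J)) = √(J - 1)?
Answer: 142314757/32 + 55*√10/2 ≈ 4.4474e+6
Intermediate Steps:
m(F, R) = -9*F - 9*R (m(F, R) = -9*(F + R) = -9*F - 9*R)
G(J) = 2 - √(-1 + J)/8 (G(J) = 2 - √(J - 1)/8 = 2 - √(-1 + J)/8)
a(m(-3, -3)*(-39)) + (G(11) - 112)² = ((-9*(-3) - 9*(-3))*(-39))² + ((2 - √(-1 + 11)/8) - 112)² = ((27 + 27)*(-39))² + ((2 - √10/8) - 112)² = (54*(-39))² + (-110 - √10/8)² = (-2106)² + (-110 - √10/8)² = 4435236 + (-110 - √10/8)²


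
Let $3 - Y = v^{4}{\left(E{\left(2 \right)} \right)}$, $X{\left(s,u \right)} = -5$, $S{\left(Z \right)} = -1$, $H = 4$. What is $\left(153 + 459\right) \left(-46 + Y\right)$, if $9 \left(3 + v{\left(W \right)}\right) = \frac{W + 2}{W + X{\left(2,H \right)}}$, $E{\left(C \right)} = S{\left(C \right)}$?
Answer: $- \frac{18216233873}{236196} \approx -77123.0$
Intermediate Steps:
$E{\left(C \right)} = -1$
$v{\left(W \right)} = -3 + \frac{2 + W}{9 \left(-5 + W\right)}$ ($v{\left(W \right)} = -3 + \frac{\left(W + 2\right) \frac{1}{W - 5}}{9} = -3 + \frac{\left(2 + W\right) \frac{1}{-5 + W}}{9} = -3 + \frac{\frac{1}{-5 + W} \left(2 + W\right)}{9} = -3 + \frac{2 + W}{9 \left(-5 + W\right)}$)
$Y = - \frac{680402593}{8503056}$ ($Y = 3 - \left(\frac{137 - -26}{9 \left(-5 - 1\right)}\right)^{4} = 3 - \left(\frac{137 + 26}{9 \left(-6\right)}\right)^{4} = 3 - \left(\frac{1}{9} \left(- \frac{1}{6}\right) 163\right)^{4} = 3 - \left(- \frac{163}{54}\right)^{4} = 3 - \frac{705911761}{8503056} = - \frac{680402593}{8503056} \approx -80.019$)
$\left(153 + 459\right) \left(-46 + Y\right) = \left(153 + 459\right) \left(-46 - \frac{680402593}{8503056}\right) = 612 \left(- \frac{1071543169}{8503056}\right) = - \frac{18216233873}{236196}$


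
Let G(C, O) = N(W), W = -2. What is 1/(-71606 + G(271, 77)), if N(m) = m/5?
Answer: -5/358032 ≈ -1.3965e-5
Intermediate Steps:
N(m) = m/5
G(C, O) = -⅖ (G(C, O) = (⅕)*(-2) = -⅖)
1/(-71606 + G(271, 77)) = 1/(-71606 - ⅖) = 1/(-358032/5) = -5/358032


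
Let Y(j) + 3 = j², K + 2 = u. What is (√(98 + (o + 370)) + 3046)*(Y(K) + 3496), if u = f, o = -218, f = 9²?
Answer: 29649764 + 48670*√10 ≈ 2.9804e+7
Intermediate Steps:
f = 81
u = 81
K = 79 (K = -2 + 81 = 79)
Y(j) = -3 + j²
(√(98 + (o + 370)) + 3046)*(Y(K) + 3496) = (√(98 + (-218 + 370)) + 3046)*((-3 + 79²) + 3496) = (√(98 + 152) + 3046)*((-3 + 6241) + 3496) = (√250 + 3046)*(6238 + 3496) = (5*√10 + 3046)*9734 = (3046 + 5*√10)*9734 = 29649764 + 48670*√10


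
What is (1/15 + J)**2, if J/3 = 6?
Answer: 73441/225 ≈ 326.40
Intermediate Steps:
J = 18 (J = 3*6 = 18)
(1/15 + J)**2 = (1/15 + 18)**2 = (271/15)**2 = 73441/225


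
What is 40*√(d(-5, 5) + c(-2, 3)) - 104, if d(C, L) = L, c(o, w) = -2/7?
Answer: -104 + 40*√231/7 ≈ -17.150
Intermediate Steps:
c(o, w) = -2/7 (c(o, w) = -2*⅐ = -2/7)
40*√(d(-5, 5) + c(-2, 3)) - 104 = 40*√(5 - 2/7) - 104 = 40*√(33/7) - 104 = 40*(√231/7) - 104 = 40*√231/7 - 104 = -104 + 40*√231/7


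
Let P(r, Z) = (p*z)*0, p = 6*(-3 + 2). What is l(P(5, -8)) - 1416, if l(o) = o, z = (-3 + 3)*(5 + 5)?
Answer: -1416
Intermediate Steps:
p = -6 (p = 6*(-1) = -6)
z = 0 (z = 0*10 = 0)
P(r, Z) = 0 (P(r, Z) = -6*0*0 = 0*0 = 0)
l(P(5, -8)) - 1416 = 0 - 1416 = -1416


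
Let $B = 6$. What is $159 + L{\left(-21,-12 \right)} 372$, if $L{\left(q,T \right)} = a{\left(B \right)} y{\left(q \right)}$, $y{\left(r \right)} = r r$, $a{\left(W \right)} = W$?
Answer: $984471$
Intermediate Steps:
$y{\left(r \right)} = r^{2}$
$L{\left(q,T \right)} = 6 q^{2}$
$159 + L{\left(-21,-12 \right)} 372 = 159 + 6 \left(-21\right)^{2} \cdot 372 = 159 + 6 \cdot 441 \cdot 372 = 159 + 2646 \cdot 372 = 159 + 984312 = 984471$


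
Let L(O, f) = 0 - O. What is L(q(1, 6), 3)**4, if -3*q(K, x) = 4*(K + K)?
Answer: 4096/81 ≈ 50.568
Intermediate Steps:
q(K, x) = -8*K/3 (q(K, x) = -4*(K + K)/3 = -4*2*K/3 = -8*K/3)
L(O, f) = -O
L(q(1, 6), 3)**4 = (-(-8)/3)**4 = (-1*(-8/3))**4 = (8/3)**4 = 4096/81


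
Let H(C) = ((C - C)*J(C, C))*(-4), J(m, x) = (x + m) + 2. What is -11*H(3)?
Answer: 0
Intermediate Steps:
J(m, x) = 2 + m + x (J(m, x) = (m + x) + 2 = 2 + m + x)
H(C) = 0 (H(C) = ((C - C)*(2 + C + C))*(-4) = (0*(2 + 2*C))*(-4) = 0*(-4) = 0)
-11*H(3) = -11*0 = 0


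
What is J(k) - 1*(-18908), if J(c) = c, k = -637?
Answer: 18271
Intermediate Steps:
J(k) - 1*(-18908) = -637 - 1*(-18908) = -637 + 18908 = 18271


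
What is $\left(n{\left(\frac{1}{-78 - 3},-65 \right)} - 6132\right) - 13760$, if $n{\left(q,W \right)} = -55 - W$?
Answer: $-19882$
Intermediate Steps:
$\left(n{\left(\frac{1}{-78 - 3},-65 \right)} - 6132\right) - 13760 = \left(\left(-55 - -65\right) - 6132\right) - 13760 = \left(\left(-55 + 65\right) - 6132\right) - 13760 = \left(10 - 6132\right) - 13760 = -6122 - 13760 = -19882$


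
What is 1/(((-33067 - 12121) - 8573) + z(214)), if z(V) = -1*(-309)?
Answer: -1/53452 ≈ -1.8708e-5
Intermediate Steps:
z(V) = 309
1/(((-33067 - 12121) - 8573) + z(214)) = 1/(((-33067 - 12121) - 8573) + 309) = 1/((-45188 - 8573) + 309) = 1/(-53761 + 309) = 1/(-53452) = -1/53452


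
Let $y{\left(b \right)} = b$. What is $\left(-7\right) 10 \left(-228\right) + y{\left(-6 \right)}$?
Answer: $15954$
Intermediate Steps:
$\left(-7\right) 10 \left(-228\right) + y{\left(-6 \right)} = \left(-7\right) 10 \left(-228\right) - 6 = \left(-70\right) \left(-228\right) - 6 = 15960 - 6 = 15954$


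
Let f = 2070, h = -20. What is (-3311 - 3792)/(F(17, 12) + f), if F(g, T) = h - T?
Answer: -7103/2038 ≈ -3.4853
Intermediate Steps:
F(g, T) = -20 - T
(-3311 - 3792)/(F(17, 12) + f) = (-3311 - 3792)/((-20 - 1*12) + 2070) = -7103/((-20 - 12) + 2070) = -7103/(-32 + 2070) = -7103/2038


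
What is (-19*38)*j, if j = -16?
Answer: 11552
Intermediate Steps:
(-19*38)*j = -19*38*(-16) = -722*(-16) = 11552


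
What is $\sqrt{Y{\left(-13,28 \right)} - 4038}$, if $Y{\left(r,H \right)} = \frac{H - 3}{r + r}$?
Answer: $\frac{i \sqrt{2730338}}{26} \approx 63.553 i$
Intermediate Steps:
$Y{\left(r,H \right)} = \frac{-3 + H}{2 r}$
$\sqrt{Y{\left(-13,28 \right)} - 4038} = \sqrt{\frac{-3 + 28}{2 \left(-13\right)} - 4038} = \sqrt{\frac{1}{2} \left(- \frac{1}{13}\right) 25 - 4038} = \sqrt{- \frac{25}{26} - 4038} = \sqrt{- \frac{105013}{26}} = \frac{i \sqrt{2730338}}{26}$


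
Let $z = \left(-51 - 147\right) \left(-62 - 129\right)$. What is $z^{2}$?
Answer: $1430201124$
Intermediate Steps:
$z = 37818$ ($z = \left(-198\right) \left(-191\right) = 37818$)
$z^{2} = 37818^{2} = 1430201124$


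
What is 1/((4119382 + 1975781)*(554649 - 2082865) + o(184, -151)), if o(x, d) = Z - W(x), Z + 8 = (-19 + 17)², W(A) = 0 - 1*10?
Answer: -1/9314725619202 ≈ -1.0736e-13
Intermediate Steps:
W(A) = -10 (W(A) = 0 - 10 = -10)
Z = -4 (Z = -8 + (-19 + 17)² = -8 + (-2)² = -8 + 4 = -4)
o(x, d) = 6 (o(x, d) = -4 - 1*(-10) = -4 + 10 = 6)
1/((4119382 + 1975781)*(554649 - 2082865) + o(184, -151)) = 1/((4119382 + 1975781)*(554649 - 2082865) + 6) = 1/(6095163*(-1528216) + 6) = 1/(-9314725619208 + 6) = 1/(-9314725619202) = -1/9314725619202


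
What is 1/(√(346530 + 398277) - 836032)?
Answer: -836032/698948760217 - √744807/698948760217 ≈ -1.1974e-6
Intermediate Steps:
1/(√(346530 + 398277) - 836032) = 1/(√744807 - 836032) = 1/(-836032 + √744807)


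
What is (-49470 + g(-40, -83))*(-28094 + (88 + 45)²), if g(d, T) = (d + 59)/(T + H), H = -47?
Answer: 13383158639/26 ≈ 5.1474e+8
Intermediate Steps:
g(d, T) = (59 + d)/(-47 + T) (g(d, T) = (d + 59)/(T - 47) = (59 + d)/(-47 + T))
(-49470 + g(-40, -83))*(-28094 + (88 + 45)²) = (-49470 + (59 - 40)/(-47 - 83))*(-28094 + (88 + 45)²) = (-49470 + 19/(-130))*(-28094 + 133²) = (-49470 - 1/130*19)*(-28094 + 17689) = (-49470 - 19/130)*(-10405) = -6431119/130*(-10405) = 13383158639/26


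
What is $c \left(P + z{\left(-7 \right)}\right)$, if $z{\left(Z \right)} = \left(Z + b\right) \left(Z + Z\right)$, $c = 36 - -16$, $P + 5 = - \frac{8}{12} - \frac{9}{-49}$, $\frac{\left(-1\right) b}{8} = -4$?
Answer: $- \frac{2717312}{147} \approx -18485.0$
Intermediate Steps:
$b = 32$ ($b = \left(-8\right) \left(-4\right) = 32$)
$P = - \frac{806}{147}$ ($P = -5 - \left(- \frac{9}{49} + \frac{2}{3}\right) = -5 - \frac{71}{147} = - \frac{806}{147} \approx -5.483$)
$c = 52$ ($c = 36 + 16 = 52$)
$z{\left(Z \right)} = 2 Z \left(32 + Z\right)$ ($z{\left(Z \right)} = \left(Z + 32\right) \left(Z + Z\right) = \left(32 + Z\right) 2 Z = 2 Z \left(32 + Z\right)$)
$c \left(P + z{\left(-7 \right)}\right) = 52 \left(- \frac{806}{147} + 2 \left(-7\right) \left(32 - 7\right)\right) = 52 \left(- \frac{806}{147} + 2 \left(-7\right) 25\right) = 52 \left(- \frac{806}{147} - 350\right) = 52 \left(- \frac{52256}{147}\right) = - \frac{2717312}{147}$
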